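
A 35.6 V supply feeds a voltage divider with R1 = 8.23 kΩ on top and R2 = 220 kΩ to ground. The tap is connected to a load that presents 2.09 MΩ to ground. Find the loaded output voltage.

V_out ≈ 34.2 V

The load sits in parallel with R2: R2‖R_L = (220 × 2090) / (220 + 2090) = 199.0 kΩ.
V_out = 35.6 × 199.0 / (8.23 + 199.0) = 35.6 × 199.0/207.3 = 34.2 V.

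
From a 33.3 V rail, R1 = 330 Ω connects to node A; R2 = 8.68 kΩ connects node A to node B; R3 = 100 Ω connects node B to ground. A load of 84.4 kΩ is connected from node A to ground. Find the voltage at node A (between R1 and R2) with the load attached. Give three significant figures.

Below node A the series string R2+R3 = 8780 Ω sits in parallel with the 84400 Ω load: 7953 Ω.
V_A = 33.3 × 7953/(330 + 7953) = 32.0 V.

V ≈ 32.0 V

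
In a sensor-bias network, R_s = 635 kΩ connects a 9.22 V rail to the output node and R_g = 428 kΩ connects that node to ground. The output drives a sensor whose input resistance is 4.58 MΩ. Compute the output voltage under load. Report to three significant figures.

V_out ≈ 3.52 V

The load sits in parallel with R_g: R_g‖R_L = (428 × 4580) / (428 + 4580) = 391.4 kΩ.
V_out = 9.22 × 391.4 / (635 + 391.4) = 9.22 × 391.4/1026 = 3.52 V.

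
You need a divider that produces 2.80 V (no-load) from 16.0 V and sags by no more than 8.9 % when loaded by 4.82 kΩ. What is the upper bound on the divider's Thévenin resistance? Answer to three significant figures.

R_th ≤ 471 Ω

Loading drop = R_th/(R_th + R_L) ≤ 0.0890, so R_th ≤ R_L · ε/(1−ε) = 4.82 kΩ × 0.0890/0.9110 = 471 Ω.
(Any R1, R2 with R2/(R1+R2) = 0.175 and R1‖R2 ≤ 471 Ω will meet the spec.)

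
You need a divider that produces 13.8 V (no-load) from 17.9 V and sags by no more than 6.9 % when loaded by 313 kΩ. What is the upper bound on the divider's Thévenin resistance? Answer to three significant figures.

Loading drop = R_th/(R_th + R_L) ≤ 0.0690, so R_th ≤ R_L · ε/(1−ε) = 313 kΩ × 0.0690/0.9310 = 23.2 kΩ.
(Any R1, R2 with R2/(R1+R2) = 0.771 and R1‖R2 ≤ 23.2 kΩ will meet the spec.)

R_th ≤ 23.2 kΩ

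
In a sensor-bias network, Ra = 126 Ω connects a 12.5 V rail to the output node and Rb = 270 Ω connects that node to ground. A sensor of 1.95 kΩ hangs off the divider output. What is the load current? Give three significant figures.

Rb‖R_L = 237.2 Ω; V_out = 12.5 × 237.2/363.2 = 8.163 V.
I_L = V_out / R_L = 8.163 / 1.95 kΩ = 4.19 mA.

I_L ≈ 4.19 mA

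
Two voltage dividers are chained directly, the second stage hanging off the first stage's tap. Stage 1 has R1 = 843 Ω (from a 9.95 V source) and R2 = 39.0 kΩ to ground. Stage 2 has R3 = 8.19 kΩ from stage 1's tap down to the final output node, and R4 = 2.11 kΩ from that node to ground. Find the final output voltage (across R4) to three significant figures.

Stage 2 presents R3+R4 = 10300 Ω as a load on stage 1's tap.
Stage 1's lower leg becomes R2‖(R3+R4) = 8148 Ω, so V_mid = 9.95 × 8148/8991 = 9.017 V.
Stage 2 is itself unloaded: V_out = V_mid × R4/(R3+R4) = 9.017 × 2110/10300 = 1.85 V.

V_out ≈ 1.85 V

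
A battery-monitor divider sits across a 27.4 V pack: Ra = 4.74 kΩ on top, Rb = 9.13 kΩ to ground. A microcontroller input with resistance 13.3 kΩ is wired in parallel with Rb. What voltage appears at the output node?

The load sits in parallel with Rb: Rb‖R_L = (9.13 × 13.3) / (9.13 + 13.3) = 5.414 kΩ.
V_out = 27.4 × 5.414 / (4.74 + 5.414) = 27.4 × 5.414/10.15 = 14.6 V.

V_out ≈ 14.6 V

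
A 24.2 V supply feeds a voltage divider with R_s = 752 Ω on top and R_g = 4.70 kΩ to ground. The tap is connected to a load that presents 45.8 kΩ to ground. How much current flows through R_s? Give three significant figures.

R_g‖R_L = 4263 Ω, so the source sees R_s + R_g‖R_L = 5015 Ω.
I = 24.2 V / 5015 Ω = 4.83 mA.

I ≈ 4.83 mA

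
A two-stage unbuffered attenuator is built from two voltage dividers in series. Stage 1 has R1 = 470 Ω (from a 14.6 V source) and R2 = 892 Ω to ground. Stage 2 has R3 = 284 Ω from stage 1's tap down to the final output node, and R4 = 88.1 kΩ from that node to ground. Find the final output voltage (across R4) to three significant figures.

Stage 2 presents R3+R4 = 88380 Ω as a load on stage 1's tap.
Stage 1's lower leg becomes R2‖(R3+R4) = 883.1 Ω, so V_mid = 14.6 × 883.1/1353 = 9.529 V.
Stage 2 is itself unloaded: V_out = V_mid × R4/(R3+R4) = 9.529 × 88100/88380 = 9.50 V.

V_out ≈ 9.50 V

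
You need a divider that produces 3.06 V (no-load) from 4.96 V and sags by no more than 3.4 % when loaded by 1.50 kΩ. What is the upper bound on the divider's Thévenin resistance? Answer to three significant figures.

Loading drop = R_th/(R_th + R_L) ≤ 0.0340, so R_th ≤ R_L · ε/(1−ε) = 1.50 kΩ × 0.0340/0.9660 = 52.8 Ω.
(Any R1, R2 with R2/(R1+R2) = 0.617 and R1‖R2 ≤ 52.8 Ω will meet the spec.)

R_th ≤ 52.8 Ω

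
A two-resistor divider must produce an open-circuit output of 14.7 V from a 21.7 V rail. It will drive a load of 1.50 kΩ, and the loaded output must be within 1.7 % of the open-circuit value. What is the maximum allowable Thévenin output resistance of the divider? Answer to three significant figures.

R_th ≤ 25.9 Ω

Loading drop = R_th/(R_th + R_L) ≤ 0.0170, so R_th ≤ R_L · ε/(1−ε) = 1.50 kΩ × 0.0170/0.9830 = 25.9 Ω.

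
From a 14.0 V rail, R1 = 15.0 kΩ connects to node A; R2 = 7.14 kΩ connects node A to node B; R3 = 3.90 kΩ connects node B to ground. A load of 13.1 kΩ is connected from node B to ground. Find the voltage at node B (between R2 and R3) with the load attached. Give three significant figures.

At node B, R3 is in parallel with the load: R3‖R_L = 3.005 kΩ.
Below node A the resistance is R2 + (R3‖R_L) = 10.15 kΩ, so V_A = 14.0 × 10.15/25.15 = 5.649 V.
Then V_B = V_A × (R3‖R_L)/(R2 + R3‖R_L) = 5.649 × 3.005/10.15 = 1.67 V.

V ≈ 1.67 V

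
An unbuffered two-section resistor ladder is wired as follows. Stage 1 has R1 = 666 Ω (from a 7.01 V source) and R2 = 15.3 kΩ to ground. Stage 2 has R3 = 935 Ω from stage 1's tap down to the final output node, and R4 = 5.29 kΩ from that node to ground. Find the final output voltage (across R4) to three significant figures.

Stage 2 presents R3+R4 = 6225 Ω as a load on stage 1's tap.
Stage 1's lower leg becomes R2‖(R3+R4) = 4425 Ω, so V_mid = 7.01 × 4425/5091 = 6.093 V.
Stage 2 is itself unloaded: V_out = V_mid × R4/(R3+R4) = 6.093 × 5290/6225 = 5.18 V.

V_out ≈ 5.18 V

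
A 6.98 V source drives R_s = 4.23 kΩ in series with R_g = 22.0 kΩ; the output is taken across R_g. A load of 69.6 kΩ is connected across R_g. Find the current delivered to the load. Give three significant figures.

I_L ≈ 0.0800 mA

R_g‖R_L = 16.72 kΩ; V_out = 6.98 × 16.72/20.95 = 5.570 V.
I_L = V_out / R_L = 5.570 / 69.6 kΩ = 0.0800 mA.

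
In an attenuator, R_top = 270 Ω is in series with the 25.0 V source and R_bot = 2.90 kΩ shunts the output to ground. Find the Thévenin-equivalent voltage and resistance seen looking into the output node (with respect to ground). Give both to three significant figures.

V_th is the open-circuit tap voltage: 25.0 × 2900/(270 + 2900) = 22.9 V.
With the supply zeroed, R_top and R_bot appear in parallel from the tap: R_th = R_top‖R_bot = (270 × 2900)/3170 = 247 Ω.

V_th = 22.9 V, R_th = 247 Ω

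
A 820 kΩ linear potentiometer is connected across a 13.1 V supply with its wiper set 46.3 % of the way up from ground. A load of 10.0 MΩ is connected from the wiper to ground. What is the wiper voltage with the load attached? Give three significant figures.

V ≈ 5.94 V

The wiper splits the pot into (1−α)R = 440.3 kΩ above and αR = 379.7 kΩ below.
Lower section ‖ load = 365.8 kΩ.
V_wiper = 13.1 × 365.8/(440.3 + 365.8) = 5.94 V.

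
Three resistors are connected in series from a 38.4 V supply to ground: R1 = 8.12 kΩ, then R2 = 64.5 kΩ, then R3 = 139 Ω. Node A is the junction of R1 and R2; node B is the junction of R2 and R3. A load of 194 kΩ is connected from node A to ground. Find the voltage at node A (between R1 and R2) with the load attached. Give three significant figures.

Below node A the series string R2+R3 = 64640 Ω sits in parallel with the 194000 Ω load: 48480 Ω.
V_A = 38.4 × 48480/(8120 + 48480) = 32.9 V.

V ≈ 32.9 V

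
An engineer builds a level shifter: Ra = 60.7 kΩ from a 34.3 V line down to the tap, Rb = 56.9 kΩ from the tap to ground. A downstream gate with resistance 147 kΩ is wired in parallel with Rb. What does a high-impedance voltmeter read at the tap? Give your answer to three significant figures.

The load sits in parallel with Rb: Rb‖R_L = (56.9 × 147) / (56.9 + 147) = 41.02 kΩ.
V_out = 34.3 × 41.02 / (60.7 + 41.02) = 34.3 × 41.02/101.7 = 13.8 V.

V_out ≈ 13.8 V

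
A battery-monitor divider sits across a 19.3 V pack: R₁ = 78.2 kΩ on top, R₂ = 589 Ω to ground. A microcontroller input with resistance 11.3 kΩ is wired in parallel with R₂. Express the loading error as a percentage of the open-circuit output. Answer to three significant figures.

4.92 %

The divider's output (Thévenin) resistance is R₁‖R₂ = 584.6 Ω.
Fractional drop under load = R_th/(R_th + R_L) = 584.6 / (584.6 + 11300) = 0.04919.
So the output falls by 4.92 %.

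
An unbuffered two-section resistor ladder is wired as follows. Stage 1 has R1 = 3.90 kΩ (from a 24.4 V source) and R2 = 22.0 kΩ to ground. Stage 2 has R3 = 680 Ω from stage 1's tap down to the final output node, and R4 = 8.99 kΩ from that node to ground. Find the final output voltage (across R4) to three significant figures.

Stage 2 presents R3+R4 = 9670 Ω as a load on stage 1's tap.
Stage 1's lower leg becomes R2‖(R3+R4) = 6717 Ω, so V_mid = 24.4 × 6717/10620 = 15.44 V.
Stage 2 is itself unloaded: V_out = V_mid × R4/(R3+R4) = 15.44 × 8990/9670 = 14.4 V.

V_out ≈ 14.4 V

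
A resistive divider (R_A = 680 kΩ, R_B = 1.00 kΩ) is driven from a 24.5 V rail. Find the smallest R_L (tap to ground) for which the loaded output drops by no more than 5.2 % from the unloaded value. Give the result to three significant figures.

Output resistance R_th = R_A‖R_B = (680000 × 1000)/681000 = 998.5 Ω.
The fractional drop is R_th/(R_th + R_L); requiring this ≤ 0.0520 gives R_L ≥ R_th(1/0.0520 − 1) = 998.5 × 18.23 = 18.2 kΩ.

R_L(min) ≈ 18.2 kΩ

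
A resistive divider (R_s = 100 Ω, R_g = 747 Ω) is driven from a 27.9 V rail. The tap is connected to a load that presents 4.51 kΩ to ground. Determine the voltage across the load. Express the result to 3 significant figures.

V_out ≈ 24.1 V

The load sits in parallel with R_g: R_g‖R_L = (747 × 4510) / (747 + 4510) = 640.9 Ω.
V_out = 27.9 × 640.9 / (100 + 640.9) = 27.9 × 640.9/740.9 = 24.1 V.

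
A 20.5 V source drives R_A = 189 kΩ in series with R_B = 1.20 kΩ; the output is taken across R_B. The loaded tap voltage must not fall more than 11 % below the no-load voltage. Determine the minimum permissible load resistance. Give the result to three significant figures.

R_L(min) ≈ 9.65 kΩ

Output resistance R_th = R_A‖R_B = (189 × 1.20)/190.2 = 1.192 kΩ.
The fractional drop is R_th/(R_th + R_L); requiring this ≤ 0.110 gives R_L ≥ R_th(1/0.110 − 1) = 1.192 × 8.091 = 9.65 kΩ.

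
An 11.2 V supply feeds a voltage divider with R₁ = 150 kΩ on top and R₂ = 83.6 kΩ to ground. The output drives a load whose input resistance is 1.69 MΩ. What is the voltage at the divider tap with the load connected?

V_out ≈ 3.88 V

The load sits in parallel with R₂: R₂‖R_L = (83.6 × 1690) / (83.6 + 1690) = 79.66 kΩ.
V_out = 11.2 × 79.66 / (150 + 79.66) = 11.2 × 79.66/229.7 = 3.88 V.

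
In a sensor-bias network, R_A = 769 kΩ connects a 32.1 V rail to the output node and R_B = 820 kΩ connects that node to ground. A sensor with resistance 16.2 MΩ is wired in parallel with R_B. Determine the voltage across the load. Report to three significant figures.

V_out ≈ 16.2 V

The load sits in parallel with R_B: R_B‖R_L = (820 × 16200) / (820 + 16200) = 780.5 kΩ.
V_out = 32.1 × 780.5 / (769 + 780.5) = 32.1 × 780.5/1549 = 16.2 V.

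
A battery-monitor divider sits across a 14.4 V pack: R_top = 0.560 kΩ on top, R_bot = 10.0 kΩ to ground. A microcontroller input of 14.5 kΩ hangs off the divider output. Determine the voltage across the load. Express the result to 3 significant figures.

The load sits in parallel with R_bot: R_bot‖R_L = (10000 × 14500) / (10000 + 14500) = 5918 Ω.
V_out = 14.4 × 5918 / (560 + 5918) = 14.4 × 5918/6478 = 13.2 V.

V_out ≈ 13.2 V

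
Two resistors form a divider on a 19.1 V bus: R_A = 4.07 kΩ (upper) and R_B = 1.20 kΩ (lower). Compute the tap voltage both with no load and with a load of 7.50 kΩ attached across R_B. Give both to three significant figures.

Unloaded: 4.35 V; loaded: 3.87 V

Open-circuit: V = 19.1 × 1.20/(4.07 + 1.20) = 4.35 V.
With the load, R_B becomes R_B‖R_L = 1.034 kΩ, so V = 19.1 × 1.034/5.104 = 3.87 V.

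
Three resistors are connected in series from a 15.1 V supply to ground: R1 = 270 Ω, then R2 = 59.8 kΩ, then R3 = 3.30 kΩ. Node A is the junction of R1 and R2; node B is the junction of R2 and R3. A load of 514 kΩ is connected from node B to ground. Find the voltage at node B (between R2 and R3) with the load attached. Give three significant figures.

At node B, R3 is in parallel with the load: R3‖R_L = 3279 Ω.
Below node A the resistance is R2 + (R3‖R_L) = 63080 Ω, so V_A = 15.1 × 63080/63350 = 15.04 V.
Then V_B = V_A × (R3‖R_L)/(R2 + R3‖R_L) = 15.04 × 3279/63080 = 0.782 V.

V ≈ 0.782 V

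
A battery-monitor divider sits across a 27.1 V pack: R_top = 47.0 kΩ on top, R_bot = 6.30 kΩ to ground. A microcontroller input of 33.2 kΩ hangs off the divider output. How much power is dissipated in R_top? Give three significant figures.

P ≈ 12.6 mW

Total resistance from the source is R_top + (R_bot‖R_L) = 52.30 kΩ, so I = 27.1/52.30 kΩ = 0.5182 mA.
P = I²·R_top = (0.5182 mA)² × 47.0 kΩ = 12.6 mW.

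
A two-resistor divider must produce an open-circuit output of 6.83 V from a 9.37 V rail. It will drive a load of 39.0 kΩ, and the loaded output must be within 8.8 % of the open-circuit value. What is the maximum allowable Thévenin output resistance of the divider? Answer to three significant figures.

R_th ≤ 3.76 kΩ

Loading drop = R_th/(R_th + R_L) ≤ 0.0880, so R_th ≤ R_L · ε/(1−ε) = 39.0 kΩ × 0.0880/0.9120 = 3.76 kΩ.
(Any R1, R2 with R2/(R1+R2) = 0.729 and R1‖R2 ≤ 3.76 kΩ will meet the spec.)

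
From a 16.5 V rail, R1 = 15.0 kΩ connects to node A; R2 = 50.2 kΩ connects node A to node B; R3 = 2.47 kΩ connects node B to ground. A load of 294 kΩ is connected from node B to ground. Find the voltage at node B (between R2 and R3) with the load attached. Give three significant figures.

V ≈ 0.597 V

At node B, R3 is in parallel with the load: R3‖R_L = 2.449 kΩ.
Below node A the resistance is R2 + (R3‖R_L) = 52.65 kΩ, so V_A = 16.5 × 52.65/67.65 = 12.84 V.
Then V_B = V_A × (R3‖R_L)/(R2 + R3‖R_L) = 12.84 × 2.449/52.65 = 0.597 V.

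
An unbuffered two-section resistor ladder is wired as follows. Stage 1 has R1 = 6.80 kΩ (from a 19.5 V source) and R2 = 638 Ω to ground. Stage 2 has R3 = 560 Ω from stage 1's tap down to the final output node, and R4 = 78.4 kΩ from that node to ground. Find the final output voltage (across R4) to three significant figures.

Stage 2 presents R3+R4 = 78960 Ω as a load on stage 1's tap.
Stage 1's lower leg becomes R2‖(R3+R4) = 632.9 Ω, so V_mid = 19.5 × 632.9/7433 = 1.660 V.
Stage 2 is itself unloaded: V_out = V_mid × R4/(R3+R4) = 1.660 × 78400/78960 = 1.65 V.

V_out ≈ 1.65 V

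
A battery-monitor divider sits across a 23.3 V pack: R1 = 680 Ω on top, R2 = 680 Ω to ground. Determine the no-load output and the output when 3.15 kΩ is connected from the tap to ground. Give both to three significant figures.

Open-circuit: V = 23.3 × 680/(680 + 680) = 11.7 V.
With the load, R2 becomes R2‖R_L = 559.3 Ω, so V = 23.3 × 559.3/1239 = 10.5 V.

Unloaded: 11.7 V; loaded: 10.5 V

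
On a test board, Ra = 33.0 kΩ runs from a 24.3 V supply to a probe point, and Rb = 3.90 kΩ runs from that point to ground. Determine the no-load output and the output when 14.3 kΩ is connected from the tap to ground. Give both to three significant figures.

Unloaded: 2.57 V; loaded: 2.06 V

Open-circuit: V = 24.3 × 3.90/(33.0 + 3.90) = 2.57 V.
With the load, Rb becomes Rb‖R_L = 3.064 kΩ, so V = 24.3 × 3.064/36.06 = 2.06 V.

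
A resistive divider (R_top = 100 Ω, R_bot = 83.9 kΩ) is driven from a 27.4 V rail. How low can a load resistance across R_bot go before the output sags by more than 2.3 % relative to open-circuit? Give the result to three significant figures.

R_L(min) ≈ 4.24 kΩ

Output resistance R_th = R_top‖R_bot = (100 × 83900)/84000 = 99.88 Ω.
The fractional drop is R_th/(R_th + R_L); requiring this ≤ 0.0230 gives R_L ≥ R_th(1/0.0230 − 1) = 99.88 × 42.48 = 4.24 kΩ.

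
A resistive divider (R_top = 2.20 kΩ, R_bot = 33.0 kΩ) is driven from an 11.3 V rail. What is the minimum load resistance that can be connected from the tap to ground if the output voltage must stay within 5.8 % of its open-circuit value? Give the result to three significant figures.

R_L(min) ≈ 33.5 kΩ

Output resistance R_th = R_top‖R_bot = (2.20 × 33.0)/35.20 = 2.062 kΩ.
The fractional drop is R_th/(R_th + R_L); requiring this ≤ 0.0580 gives R_L ≥ R_th(1/0.0580 − 1) = 2.062 × 16.24 = 33.5 kΩ.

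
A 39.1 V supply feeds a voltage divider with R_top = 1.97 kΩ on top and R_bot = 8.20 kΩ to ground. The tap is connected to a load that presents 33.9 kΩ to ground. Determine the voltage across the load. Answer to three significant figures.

V_out ≈ 30.1 V

The load sits in parallel with R_bot: R_bot‖R_L = (8.20 × 33.9) / (8.20 + 33.9) = 6.603 kΩ.
V_out = 39.1 × 6.603 / (1.97 + 6.603) = 39.1 × 6.603/8.573 = 30.1 V.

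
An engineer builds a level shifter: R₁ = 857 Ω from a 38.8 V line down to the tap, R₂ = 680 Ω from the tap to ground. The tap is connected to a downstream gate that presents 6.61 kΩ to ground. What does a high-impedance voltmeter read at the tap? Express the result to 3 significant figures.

The load sits in parallel with R₂: R₂‖R_L = (680 × 6610) / (680 + 6610) = 616.6 Ω.
V_out = 38.8 × 616.6 / (857 + 616.6) = 38.8 × 616.6/1474 = 16.2 V.

V_out ≈ 16.2 V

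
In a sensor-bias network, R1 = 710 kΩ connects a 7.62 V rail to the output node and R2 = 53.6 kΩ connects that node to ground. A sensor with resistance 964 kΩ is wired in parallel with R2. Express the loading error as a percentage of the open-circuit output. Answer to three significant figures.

The divider's output (Thévenin) resistance is R1‖R2 = 49.84 kΩ.
Fractional drop under load = R_th/(R_th + R_L) = 49.84 / (49.84 + 964) = 0.04916.
So the output falls by 4.92 %.

4.92 %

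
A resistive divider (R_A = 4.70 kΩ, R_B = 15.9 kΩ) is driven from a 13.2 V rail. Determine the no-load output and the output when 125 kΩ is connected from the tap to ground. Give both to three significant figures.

Unloaded: 10.2 V; loaded: 9.90 V

Open-circuit: V = 13.2 × 15.9/(4.70 + 15.9) = 10.2 V.
With the load, R_B becomes R_B‖R_L = 14.11 kΩ, so V = 13.2 × 14.11/18.81 = 9.90 V.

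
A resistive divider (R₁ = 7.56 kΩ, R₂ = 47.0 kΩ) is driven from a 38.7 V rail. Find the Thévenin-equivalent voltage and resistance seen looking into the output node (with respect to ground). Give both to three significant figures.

V_th = 33.3 V, R_th = 6.51 kΩ

V_th is the open-circuit tap voltage: 38.7 × 47.0/(7.56 + 47.0) = 33.3 V.
With the supply zeroed, R₁ and R₂ appear in parallel from the tap: R_th = R₁‖R₂ = (7.56 × 47.0)/54.56 = 6.51 kΩ.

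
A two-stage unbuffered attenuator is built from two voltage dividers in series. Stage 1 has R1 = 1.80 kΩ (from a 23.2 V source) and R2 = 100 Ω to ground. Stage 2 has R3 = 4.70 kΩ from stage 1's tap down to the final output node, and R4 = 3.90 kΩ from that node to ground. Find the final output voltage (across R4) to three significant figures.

V_out ≈ 0.548 V

Stage 2 presents R3+R4 = 8600 Ω as a load on stage 1's tap.
Stage 1's lower leg becomes R2‖(R3+R4) = 98.85 Ω, so V_mid = 23.2 × 98.85/1899 = 1.208 V.
Stage 2 is itself unloaded: V_out = V_mid × R4/(R3+R4) = 1.208 × 3900/8600 = 0.548 V.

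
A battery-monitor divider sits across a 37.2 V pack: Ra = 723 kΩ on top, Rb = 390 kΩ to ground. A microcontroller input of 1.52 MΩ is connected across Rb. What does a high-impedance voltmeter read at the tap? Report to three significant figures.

V_out ≈ 11.2 V

The load sits in parallel with Rb: Rb‖R_L = (390 × 1520) / (390 + 1520) = 310.4 kΩ.
V_out = 37.2 × 310.4 / (723 + 310.4) = 37.2 × 310.4/1033 = 11.2 V.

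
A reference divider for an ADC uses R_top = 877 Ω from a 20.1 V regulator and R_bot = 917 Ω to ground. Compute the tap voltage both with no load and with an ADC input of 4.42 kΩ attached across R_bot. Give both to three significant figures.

Unloaded: 10.3 V; loaded: 9.33 V

Open-circuit: V = 20.1 × 917/(877 + 917) = 10.3 V.
With the load, R_bot becomes R_bot‖R_L = 759.4 Ω, so V = 20.1 × 759.4/1636 = 9.33 V.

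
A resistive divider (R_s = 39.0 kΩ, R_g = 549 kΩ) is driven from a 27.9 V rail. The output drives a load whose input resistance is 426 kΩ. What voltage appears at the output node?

V_out ≈ 24.0 V

The load sits in parallel with R_g: R_g‖R_L = (549 × 426) / (549 + 426) = 239.9 kΩ.
V_out = 27.9 × 239.9 / (39.0 + 239.9) = 27.9 × 239.9/278.9 = 24.0 V.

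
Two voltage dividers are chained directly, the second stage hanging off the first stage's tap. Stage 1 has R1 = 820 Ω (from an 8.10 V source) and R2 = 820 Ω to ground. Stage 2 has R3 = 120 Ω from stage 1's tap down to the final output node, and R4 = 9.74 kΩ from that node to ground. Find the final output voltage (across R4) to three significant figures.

V_out ≈ 3.84 V

Stage 2 presents R3+R4 = 9860 Ω as a load on stage 1's tap.
Stage 1's lower leg becomes R2‖(R3+R4) = 757.0 Ω, so V_mid = 8.10 × 757.0/1577 = 3.888 V.
Stage 2 is itself unloaded: V_out = V_mid × R4/(R3+R4) = 3.888 × 9740/9860 = 3.84 V.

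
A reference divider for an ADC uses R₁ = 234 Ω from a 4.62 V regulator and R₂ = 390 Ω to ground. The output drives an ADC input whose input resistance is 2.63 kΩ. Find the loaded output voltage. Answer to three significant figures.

The load sits in parallel with R₂: R₂‖R_L = (390 × 2630) / (390 + 2630) = 339.6 Ω.
V_out = 4.62 × 339.6 / (234 + 339.6) = 4.62 × 339.6/573.6 = 2.74 V.
(Unloaded it would have been 2.89 V.)

V_out ≈ 2.74 V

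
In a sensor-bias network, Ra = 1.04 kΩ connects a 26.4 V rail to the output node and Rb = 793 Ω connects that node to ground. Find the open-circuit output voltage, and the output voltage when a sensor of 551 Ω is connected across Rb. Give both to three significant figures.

Open-circuit: V = 26.4 × 793/(1040 + 793) = 11.4 V.
With the load, Rb becomes Rb‖R_L = 325.1 Ω, so V = 26.4 × 325.1/1365 = 6.29 V.

Unloaded: 11.4 V; loaded: 6.29 V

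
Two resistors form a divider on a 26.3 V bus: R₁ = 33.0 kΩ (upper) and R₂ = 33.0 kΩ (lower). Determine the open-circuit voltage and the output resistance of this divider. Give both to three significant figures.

V_th = 13.2 V, R_th = 16.5 kΩ

V_th is the open-circuit tap voltage: 26.3 × 33.0/(33.0 + 33.0) = 13.2 V.
With the supply zeroed, R₁ and R₂ appear in parallel from the tap: R_th = R₁‖R₂ = (33.0 × 33.0)/66.00 = 16.5 kΩ.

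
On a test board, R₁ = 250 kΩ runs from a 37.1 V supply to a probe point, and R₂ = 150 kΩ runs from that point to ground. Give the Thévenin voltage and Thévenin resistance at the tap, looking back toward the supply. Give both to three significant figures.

V_th is the open-circuit tap voltage: 37.1 × 150/(250 + 150) = 13.9 V.
With the supply zeroed, R₁ and R₂ appear in parallel from the tap: R_th = R₁‖R₂ = (250 × 150)/400.0 = 93.8 kΩ.

V_th = 13.9 V, R_th = 93.8 kΩ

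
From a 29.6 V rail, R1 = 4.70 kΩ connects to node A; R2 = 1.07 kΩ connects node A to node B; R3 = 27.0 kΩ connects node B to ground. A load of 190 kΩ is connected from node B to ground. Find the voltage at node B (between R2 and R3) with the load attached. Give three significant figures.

V ≈ 23.8 V

At node B, R3 is in parallel with the load: R3‖R_L = 23.64 kΩ.
Below node A the resistance is R2 + (R3‖R_L) = 24.71 kΩ, so V_A = 29.6 × 24.71/29.41 = 24.87 V.
Then V_B = V_A × (R3‖R_L)/(R2 + R3‖R_L) = 24.87 × 23.64/24.71 = 23.8 V.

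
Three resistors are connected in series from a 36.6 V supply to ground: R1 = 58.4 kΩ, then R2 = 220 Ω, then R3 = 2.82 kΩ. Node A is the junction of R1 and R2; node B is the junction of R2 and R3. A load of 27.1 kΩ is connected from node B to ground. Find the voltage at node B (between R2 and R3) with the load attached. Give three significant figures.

V ≈ 1.53 V

At node B, R3 is in parallel with the load: R3‖R_L = 2554 Ω.
Below node A the resistance is R2 + (R3‖R_L) = 2774 Ω, so V_A = 36.6 × 2774/61170 = 1.660 V.
Then V_B = V_A × (R3‖R_L)/(R2 + R3‖R_L) = 1.660 × 2554/2774 = 1.53 V.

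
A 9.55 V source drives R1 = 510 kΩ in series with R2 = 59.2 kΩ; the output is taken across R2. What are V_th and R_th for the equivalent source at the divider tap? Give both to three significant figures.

V_th = 0.993 V, R_th = 53.0 kΩ

V_th is the open-circuit tap voltage: 9.55 × 59.2/(510 + 59.2) = 0.993 V.
With the supply zeroed, R1 and R2 appear in parallel from the tap: R_th = R1‖R2 = (510 × 59.2)/569.2 = 53.0 kΩ.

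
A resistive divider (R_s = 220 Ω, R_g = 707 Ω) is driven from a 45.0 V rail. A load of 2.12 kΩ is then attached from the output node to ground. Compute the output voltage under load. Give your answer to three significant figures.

The load sits in parallel with R_g: R_g‖R_L = (707 × 2120) / (707 + 2120) = 530.2 Ω.
V_out = 45.0 × 530.2 / (220 + 530.2) = 45.0 × 530.2/750.2 = 31.8 V.

V_out ≈ 31.8 V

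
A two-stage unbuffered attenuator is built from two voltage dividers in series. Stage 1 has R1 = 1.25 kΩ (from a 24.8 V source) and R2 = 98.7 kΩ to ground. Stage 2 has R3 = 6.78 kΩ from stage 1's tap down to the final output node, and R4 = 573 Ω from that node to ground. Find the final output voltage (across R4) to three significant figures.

Stage 2 presents R3+R4 = 7353 Ω as a load on stage 1's tap.
Stage 1's lower leg becomes R2‖(R3+R4) = 6843 Ω, so V_mid = 24.8 × 6843/8093 = 20.97 V.
Stage 2 is itself unloaded: V_out = V_mid × R4/(R3+R4) = 20.97 × 573/7353 = 1.63 V.

V_out ≈ 1.63 V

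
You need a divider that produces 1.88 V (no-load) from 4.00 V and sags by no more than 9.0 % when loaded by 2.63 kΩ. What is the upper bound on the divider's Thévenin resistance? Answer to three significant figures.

R_th ≤ 260 Ω

Loading drop = R_th/(R_th + R_L) ≤ 0.0900, so R_th ≤ R_L · ε/(1−ε) = 2.63 kΩ × 0.0900/0.9100 = 260 Ω.
(Any R1, R2 with R2/(R1+R2) = 0.470 and R1‖R2 ≤ 260 Ω will meet the spec.)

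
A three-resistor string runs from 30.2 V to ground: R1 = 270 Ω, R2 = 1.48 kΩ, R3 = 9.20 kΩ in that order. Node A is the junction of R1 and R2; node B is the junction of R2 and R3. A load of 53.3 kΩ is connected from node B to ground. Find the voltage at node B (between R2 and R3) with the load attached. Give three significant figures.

V ≈ 24.7 V

At node B, R3 is in parallel with the load: R3‖R_L = 7846 Ω.
Below node A the resistance is R2 + (R3‖R_L) = 9326 Ω, so V_A = 30.2 × 9326/9596 = 29.35 V.
Then V_B = V_A × (R3‖R_L)/(R2 + R3‖R_L) = 29.35 × 7846/9326 = 24.7 V.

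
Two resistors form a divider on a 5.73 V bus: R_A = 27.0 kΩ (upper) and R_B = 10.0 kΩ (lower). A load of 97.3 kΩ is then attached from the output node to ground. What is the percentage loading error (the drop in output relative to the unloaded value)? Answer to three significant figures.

The divider's output (Thévenin) resistance is R_A‖R_B = 7.297 kΩ.
Fractional drop under load = R_th/(R_th + R_L) = 7.297 / (7.297 + 97.3) = 0.06977.
So the output falls by 6.98 %.

6.98 %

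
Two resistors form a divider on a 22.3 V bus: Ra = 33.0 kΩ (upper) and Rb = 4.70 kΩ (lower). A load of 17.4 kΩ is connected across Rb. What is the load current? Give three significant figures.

Rb‖R_L = 3.700 kΩ; V_out = 22.3 × 3.700/36.70 = 2.248 V.
I_L = V_out / R_L = 2.248 / 17.4 kΩ = 0.129 mA.

I_L ≈ 0.129 mA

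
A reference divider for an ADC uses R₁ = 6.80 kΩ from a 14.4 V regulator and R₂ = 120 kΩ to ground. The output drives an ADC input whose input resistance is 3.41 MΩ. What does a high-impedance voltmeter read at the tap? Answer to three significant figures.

V_out ≈ 13.6 V

The load sits in parallel with R₂: R₂‖R_L = (120 × 3410) / (120 + 3410) = 115.9 kΩ.
V_out = 14.4 × 115.9 / (6.80 + 115.9) = 14.4 × 115.9/122.7 = 13.6 V.
(Unloaded it would have been 13.6 V.)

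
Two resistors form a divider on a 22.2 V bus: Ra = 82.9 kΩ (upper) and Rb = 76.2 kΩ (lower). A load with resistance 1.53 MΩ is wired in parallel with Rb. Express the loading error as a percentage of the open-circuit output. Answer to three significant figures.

The divider's output (Thévenin) resistance is Ra‖Rb = 39.70 kΩ.
Fractional drop under load = R_th/(R_th + R_L) = 39.70 / (39.70 + 1530) = 0.02529.
So the output falls by 2.53 %.

2.53 %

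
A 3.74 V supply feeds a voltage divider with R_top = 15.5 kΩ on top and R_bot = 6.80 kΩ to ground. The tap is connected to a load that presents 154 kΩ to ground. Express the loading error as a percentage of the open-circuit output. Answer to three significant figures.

The divider's output (Thévenin) resistance is R_top‖R_bot = 4.726 kΩ.
Fractional drop under load = R_th/(R_th + R_L) = 4.726 / (4.726 + 154) = 0.02978.
So the output falls by 2.98 %.

2.98 %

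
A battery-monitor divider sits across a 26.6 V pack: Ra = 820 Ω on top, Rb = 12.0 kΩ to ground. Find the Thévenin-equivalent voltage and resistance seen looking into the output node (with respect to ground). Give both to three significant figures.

V_th is the open-circuit tap voltage: 26.6 × 12000/(820 + 12000) = 24.9 V.
With the supply zeroed, Ra and Rb appear in parallel from the tap: R_th = Ra‖Rb = (820 × 12000)/12820 = 768 Ω.

V_th = 24.9 V, R_th = 768 Ω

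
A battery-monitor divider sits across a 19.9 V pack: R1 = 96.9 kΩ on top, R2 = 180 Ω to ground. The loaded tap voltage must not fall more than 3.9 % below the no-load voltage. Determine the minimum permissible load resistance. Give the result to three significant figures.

R_L(min) ≈ 4.43 kΩ

Output resistance R_th = R1‖R2 = (96900 × 180)/97080 = 179.7 Ω.
The fractional drop is R_th/(R_th + R_L); requiring this ≤ 0.0390 gives R_L ≥ R_th(1/0.0390 − 1) = 179.7 × 24.64 = 4.43 kΩ.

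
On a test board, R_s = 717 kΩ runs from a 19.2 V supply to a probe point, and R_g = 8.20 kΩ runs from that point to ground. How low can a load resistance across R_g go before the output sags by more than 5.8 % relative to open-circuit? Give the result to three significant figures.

R_L(min) ≈ 132 kΩ

Output resistance R_th = R_s‖R_g = (717 × 8.20)/725.2 = 8.107 kΩ.
The fractional drop is R_th/(R_th + R_L); requiring this ≤ 0.0580 gives R_L ≥ R_th(1/0.0580 − 1) = 8.107 × 16.24 = 132 kΩ.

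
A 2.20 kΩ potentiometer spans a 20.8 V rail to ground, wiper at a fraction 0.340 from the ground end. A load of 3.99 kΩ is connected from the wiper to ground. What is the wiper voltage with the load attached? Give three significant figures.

V ≈ 6.29 V

The wiper splits the pot into (1−α)R = 1452 Ω above and αR = 748.0 Ω below.
Lower section ‖ load = 629.9 Ω.
V_wiper = 20.8 × 629.9/(1452 + 629.9) = 6.29 V.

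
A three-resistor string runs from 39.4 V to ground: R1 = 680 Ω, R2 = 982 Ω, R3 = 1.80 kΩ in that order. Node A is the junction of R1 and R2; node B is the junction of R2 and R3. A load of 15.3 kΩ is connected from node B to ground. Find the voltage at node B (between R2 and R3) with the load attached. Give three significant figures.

V ≈ 19.4 V

At node B, R3 is in parallel with the load: R3‖R_L = 1611 Ω.
Below node A the resistance is R2 + (R3‖R_L) = 2593 Ω, so V_A = 39.4 × 2593/3273 = 31.21 V.
Then V_B = V_A × (R3‖R_L)/(R2 + R3‖R_L) = 31.21 × 1611/2593 = 19.4 V.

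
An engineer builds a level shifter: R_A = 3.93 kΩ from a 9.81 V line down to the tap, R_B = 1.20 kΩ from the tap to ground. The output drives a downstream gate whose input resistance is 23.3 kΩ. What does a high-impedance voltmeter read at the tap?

V_out ≈ 2.21 V

The load sits in parallel with R_B: R_B‖R_L = (1.20 × 23.3) / (1.20 + 23.3) = 1.141 kΩ.
V_out = 9.81 × 1.141 / (3.93 + 1.141) = 9.81 × 1.141/5.071 = 2.21 V.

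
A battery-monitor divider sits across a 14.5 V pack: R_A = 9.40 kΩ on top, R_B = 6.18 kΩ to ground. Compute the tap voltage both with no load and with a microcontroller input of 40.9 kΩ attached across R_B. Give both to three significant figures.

Open-circuit: V = 14.5 × 6.18/(9.40 + 6.18) = 5.75 V.
With the load, R_B becomes R_B‖R_L = 5.369 kΩ, so V = 14.5 × 5.369/14.77 = 5.27 V.

Unloaded: 5.75 V; loaded: 5.27 V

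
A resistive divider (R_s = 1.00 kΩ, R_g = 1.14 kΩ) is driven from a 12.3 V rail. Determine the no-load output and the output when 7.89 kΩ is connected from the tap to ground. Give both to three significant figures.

Unloaded: 6.55 V; loaded: 6.14 V

Open-circuit: V = 12.3 × 1.14/(1.00 + 1.14) = 6.55 V.
With the load, R_g becomes R_g‖R_L = 0.9961 kΩ, so V = 12.3 × 0.9961/1.996 = 6.14 V.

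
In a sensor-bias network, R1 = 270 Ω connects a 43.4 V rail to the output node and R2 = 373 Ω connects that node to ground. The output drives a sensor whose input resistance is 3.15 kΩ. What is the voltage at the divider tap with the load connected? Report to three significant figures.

V_out ≈ 24.0 V

The load sits in parallel with R2: R2‖R_L = (373 × 3150) / (373 + 3150) = 333.5 Ω.
V_out = 43.4 × 333.5 / (270 + 333.5) = 43.4 × 333.5/603.5 = 24.0 V.
(Unloaded it would have been 25.2 V.)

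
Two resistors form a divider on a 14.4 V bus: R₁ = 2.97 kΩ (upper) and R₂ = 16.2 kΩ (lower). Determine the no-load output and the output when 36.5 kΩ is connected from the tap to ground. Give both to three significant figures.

Unloaded: 12.2 V; loaded: 11.4 V

Open-circuit: V = 14.4 × 16.2/(2.97 + 16.2) = 12.2 V.
With the load, R₂ becomes R₂‖R_L = 11.22 kΩ, so V = 14.4 × 11.22/14.19 = 11.4 V.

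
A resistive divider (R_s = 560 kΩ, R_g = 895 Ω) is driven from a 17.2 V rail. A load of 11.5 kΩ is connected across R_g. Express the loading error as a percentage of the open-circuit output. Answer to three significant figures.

The divider's output (Thévenin) resistance is R_s‖R_g = 893.6 Ω.
Fractional drop under load = R_th/(R_th + R_L) = 893.6 / (893.6 + 11500) = 0.07210.
So the output falls by 7.21 %.

7.21 %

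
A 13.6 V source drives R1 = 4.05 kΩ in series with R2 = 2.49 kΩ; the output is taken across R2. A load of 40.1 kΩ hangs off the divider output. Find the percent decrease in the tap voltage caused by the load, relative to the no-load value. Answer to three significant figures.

3.70 %

The divider's output (Thévenin) resistance is R1‖R2 = 1.542 kΩ.
Fractional drop under load = R_th/(R_th + R_L) = 1.542 / (1.542 + 40.1) = 0.03703.
So the output falls by 3.70 %.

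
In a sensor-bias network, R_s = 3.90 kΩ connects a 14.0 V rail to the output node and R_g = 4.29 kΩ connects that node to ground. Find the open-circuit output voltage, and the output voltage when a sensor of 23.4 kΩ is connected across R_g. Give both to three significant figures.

Open-circuit: V = 14.0 × 4.29/(3.90 + 4.29) = 7.33 V.
With the load, R_g becomes R_g‖R_L = 3.625 kΩ, so V = 14.0 × 3.625/7.525 = 6.74 V.

Unloaded: 7.33 V; loaded: 6.74 V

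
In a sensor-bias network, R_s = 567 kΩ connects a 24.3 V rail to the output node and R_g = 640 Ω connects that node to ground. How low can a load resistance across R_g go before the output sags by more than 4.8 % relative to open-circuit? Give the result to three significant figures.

Output resistance R_th = R_s‖R_g = (567000 × 640)/567600 = 639.3 Ω.
The fractional drop is R_th/(R_th + R_L); requiring this ≤ 0.0480 gives R_L ≥ R_th(1/0.0480 − 1) = 639.3 × 19.83 = 12.7 kΩ.

R_L(min) ≈ 12.7 kΩ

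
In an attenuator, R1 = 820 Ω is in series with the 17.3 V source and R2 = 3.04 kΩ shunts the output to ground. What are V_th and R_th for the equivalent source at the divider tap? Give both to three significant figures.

V_th = 13.6 V, R_th = 646 Ω

V_th is the open-circuit tap voltage: 17.3 × 3040/(820 + 3040) = 13.6 V.
With the supply zeroed, R1 and R2 appear in parallel from the tap: R_th = R1‖R2 = (820 × 3040)/3860 = 646 Ω.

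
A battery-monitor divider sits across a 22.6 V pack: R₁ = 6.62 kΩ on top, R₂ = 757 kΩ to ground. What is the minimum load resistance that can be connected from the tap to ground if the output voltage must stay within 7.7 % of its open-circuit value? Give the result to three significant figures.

Output resistance R_th = R₁‖R₂ = (6.62 × 757)/763.6 = 6.563 kΩ.
The fractional drop is R_th/(R_th + R_L); requiring this ≤ 0.0770 gives R_L ≥ R_th(1/0.0770 − 1) = 6.563 × 11.99 = 78.7 kΩ.

R_L(min) ≈ 78.7 kΩ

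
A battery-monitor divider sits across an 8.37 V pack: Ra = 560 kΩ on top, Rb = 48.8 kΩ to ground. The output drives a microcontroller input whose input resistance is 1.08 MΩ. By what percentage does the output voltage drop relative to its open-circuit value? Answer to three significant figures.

The divider's output (Thévenin) resistance is Ra‖Rb = 44.89 kΩ.
Fractional drop under load = R_th/(R_th + R_L) = 44.89 / (44.89 + 1080) = 0.03990.
So the output falls by 3.99 %.

3.99 %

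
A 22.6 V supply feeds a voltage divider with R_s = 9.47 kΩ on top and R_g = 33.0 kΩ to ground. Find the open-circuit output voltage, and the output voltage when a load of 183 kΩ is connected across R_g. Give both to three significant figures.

Open-circuit: V = 22.6 × 33.0/(9.47 + 33.0) = 17.6 V.
With the load, R_g becomes R_g‖R_L = 27.96 kΩ, so V = 22.6 × 27.96/37.43 = 16.9 V.

Unloaded: 17.6 V; loaded: 16.9 V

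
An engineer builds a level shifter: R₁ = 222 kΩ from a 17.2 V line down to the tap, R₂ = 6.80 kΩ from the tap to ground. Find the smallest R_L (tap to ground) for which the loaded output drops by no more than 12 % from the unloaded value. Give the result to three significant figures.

R_L(min) ≈ 48.4 kΩ

Output resistance R_th = R₁‖R₂ = (222 × 6.80)/228.8 = 6.598 kΩ.
The fractional drop is R_th/(R_th + R_L); requiring this ≤ 0.120 gives R_L ≥ R_th(1/0.120 − 1) = 6.598 × 7.333 = 48.4 kΩ.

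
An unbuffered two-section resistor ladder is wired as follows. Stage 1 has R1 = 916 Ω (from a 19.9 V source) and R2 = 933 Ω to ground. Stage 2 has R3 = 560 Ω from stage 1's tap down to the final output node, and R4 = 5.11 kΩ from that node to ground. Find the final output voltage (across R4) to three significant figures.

V_out ≈ 8.37 V

Stage 2 presents R3+R4 = 5670 Ω as a load on stage 1's tap.
Stage 1's lower leg becomes R2‖(R3+R4) = 801.2 Ω, so V_mid = 19.9 × 801.2/1717 = 9.285 V.
Stage 2 is itself unloaded: V_out = V_mid × R4/(R3+R4) = 9.285 × 5110/5670 = 8.37 V.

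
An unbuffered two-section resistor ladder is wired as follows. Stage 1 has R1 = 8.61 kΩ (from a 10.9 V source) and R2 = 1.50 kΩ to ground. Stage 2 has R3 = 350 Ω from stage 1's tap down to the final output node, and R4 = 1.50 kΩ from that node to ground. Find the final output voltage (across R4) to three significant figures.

V_out ≈ 0.776 V

Stage 2 presents R3+R4 = 1850 Ω as a load on stage 1's tap.
Stage 1's lower leg becomes R2‖(R3+R4) = 828.4 Ω, so V_mid = 10.9 × 828.4/9438 = 0.9566 V.
Stage 2 is itself unloaded: V_out = V_mid × R4/(R3+R4) = 0.9566 × 1500/1850 = 0.776 V.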